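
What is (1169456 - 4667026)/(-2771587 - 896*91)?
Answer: 3497570/2853123 ≈ 1.2259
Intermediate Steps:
(1169456 - 4667026)/(-2771587 - 896*91) = -3497570/(-2771587 - 81536) = -3497570/(-2853123) = -3497570*(-1/2853123) = 3497570/2853123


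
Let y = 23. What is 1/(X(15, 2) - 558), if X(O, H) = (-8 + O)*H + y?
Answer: -1/521 ≈ -0.0019194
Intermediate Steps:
X(O, H) = 23 + H*(-8 + O) (X(O, H) = (-8 + O)*H + 23 = H*(-8 + O) + 23 = 23 + H*(-8 + O))
1/(X(15, 2) - 558) = 1/((23 - 8*2 + 2*15) - 558) = 1/((23 - 16 + 30) - 558) = 1/(37 - 558) = 1/(-521) = -1/521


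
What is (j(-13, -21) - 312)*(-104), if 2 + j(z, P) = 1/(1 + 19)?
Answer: 163254/5 ≈ 32651.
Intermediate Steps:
j(z, P) = -39/20 (j(z, P) = -2 + 1/(1 + 19) = -2 + 1/20 = -39/20)
(j(-13, -21) - 312)*(-104) = (-39/20 - 312)*(-104) = -6279/20*(-104) = 163254/5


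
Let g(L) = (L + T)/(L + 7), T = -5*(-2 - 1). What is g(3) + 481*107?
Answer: 257344/5 ≈ 51469.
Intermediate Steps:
T = 15 (T = -5*(-3) = 15)
g(L) = (15 + L)/(7 + L) (g(L) = (L + 15)/(L + 7) = (15 + L)/(7 + L))
g(3) + 481*107 = (15 + 3)/(7 + 3) + 481*107 = 18/10 + 51467 = (1/10)*18 + 51467 = 9/5 + 51467 = 257344/5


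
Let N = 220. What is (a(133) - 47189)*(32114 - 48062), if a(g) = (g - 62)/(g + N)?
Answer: 265656138408/353 ≈ 7.5257e+8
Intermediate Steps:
a(g) = (-62 + g)/(220 + g) (a(g) = (g - 62)/(g + 220) = (-62 + g)/(220 + g))
(a(133) - 47189)*(32114 - 48062) = ((-62 + 133)/(220 + 133) - 47189)*(32114 - 48062) = (71/353 - 47189)*(-15948) = -16657646/353*(-15948) = 265656138408/353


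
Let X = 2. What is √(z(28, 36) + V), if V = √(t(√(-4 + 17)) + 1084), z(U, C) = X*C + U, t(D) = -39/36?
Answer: √(3600 + 6*√38985)/6 ≈ 11.529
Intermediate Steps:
t(D) = -13/12 (t(D) = -39*1/36 = -13/12)
z(U, C) = U + 2*C (z(U, C) = 2*C + U = U + 2*C)
V = √38985/6 (V = √(-13/12 + 1084) = √(12995/12) = √38985/6 ≈ 32.908)
√(z(28, 36) + V) = √((28 + 2*36) + √38985/6) = √((28 + 72) + √38985/6) = √(100 + √38985/6)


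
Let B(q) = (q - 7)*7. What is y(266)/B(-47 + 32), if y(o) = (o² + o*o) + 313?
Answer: -141825/154 ≈ -920.94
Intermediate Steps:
B(q) = -49 + 7*q (B(q) = (-7 + q)*7 = -49 + 7*q)
y(o) = 313 + 2*o² (y(o) = (o² + o²) + 313 = 2*o² + 313 = 313 + 2*o²)
y(266)/B(-47 + 32) = (313 + 2*266²)/(-49 + 7*(-47 + 32)) = (313 + 2*70756)/(-49 + 7*(-15)) = (313 + 141512)/(-49 - 105) = 141825/(-154) = 141825*(-1/154) = -141825/154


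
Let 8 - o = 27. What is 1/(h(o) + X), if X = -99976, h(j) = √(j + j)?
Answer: -49988/4997600307 - I*√38/9995200614 ≈ -1.0002e-5 - 6.1674e-10*I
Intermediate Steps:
o = -19 (o = 8 - 1*27 = 8 - 27 = -19)
h(j) = √2*√j (h(j) = √(2*j) = √2*√j)
1/(h(o) + X) = 1/(√2*√(-19) - 99976) = 1/(√2*(I*√19) - 99976) = 1/(I*√38 - 99976) = 1/(-99976 + I*√38)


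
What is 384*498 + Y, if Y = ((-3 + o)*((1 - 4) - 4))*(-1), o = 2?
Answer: 191225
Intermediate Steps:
Y = -7 (Y = ((-3 + 2)*((1 - 4) - 4))*(-1) = -(-3 - 4)*(-1) = -1*(-7)*(-1) = 7*(-1) = -7)
384*498 + Y = 384*498 - 7 = 191232 - 7 = 191225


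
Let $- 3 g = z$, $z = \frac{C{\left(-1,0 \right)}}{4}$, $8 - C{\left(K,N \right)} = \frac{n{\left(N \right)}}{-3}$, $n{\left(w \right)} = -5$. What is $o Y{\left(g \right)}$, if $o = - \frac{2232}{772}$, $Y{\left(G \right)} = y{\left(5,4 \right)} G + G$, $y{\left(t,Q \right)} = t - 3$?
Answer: $\frac{1767}{386} \approx 4.5777$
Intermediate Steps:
$y{\left(t,Q \right)} = -3 + t$
$C{\left(K,N \right)} = \frac{19}{3}$ ($C{\left(K,N \right)} = 8 - - \frac{5}{-3} = 8 - \left(-5\right) \left(- \frac{1}{3}\right) = 8 - \frac{5}{3} = \frac{19}{3}$)
$z = \frac{19}{12}$ ($z = \frac{19}{3 \cdot 4} = \frac{19}{3} \cdot \frac{1}{4} = \frac{19}{12} \approx 1.5833$)
$g = - \frac{19}{36}$ ($g = \left(- \frac{1}{3}\right) \frac{19}{12} = - \frac{19}{36} \approx -0.52778$)
$Y{\left(G \right)} = 3 G$ ($Y{\left(G \right)} = \left(-3 + 5\right) G + G = 2 G + G = 3 G$)
$o = - \frac{558}{193}$ ($o = \left(-2232\right) \frac{1}{772} = - \frac{558}{193} \approx -2.8912$)
$o Y{\left(g \right)} = - \frac{558 \cdot 3 \left(- \frac{19}{36}\right)}{193} = \left(- \frac{558}{193}\right) \left(- \frac{19}{12}\right) = \frac{1767}{386}$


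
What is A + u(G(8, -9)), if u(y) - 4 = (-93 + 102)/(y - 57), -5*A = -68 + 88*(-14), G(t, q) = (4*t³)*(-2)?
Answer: 1096383/4153 ≈ 264.00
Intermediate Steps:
G(t, q) = -8*t³
A = 260 (A = -(-68 + 88*(-14))/5 = -(-68 - 1232)/5 = -⅕*(-1300) = 260)
u(y) = 4 + 9/(-57 + y) (u(y) = 4 + (-93 + 102)/(y - 57) = 4 + 9/(-57 + y))
A + u(G(8, -9)) = 260 + (-219 + 4*(-8*8³))/(-57 - 8*8³) = 260 + (-219 + 4*(-8*512))/(-57 - 8*512) = 260 + (-219 + 4*(-4096))/(-57 - 4096) = 260 + (-219 - 16384)/(-4153) = 260 - 1/4153*(-16603) = 260 + 16603/4153 = 1096383/4153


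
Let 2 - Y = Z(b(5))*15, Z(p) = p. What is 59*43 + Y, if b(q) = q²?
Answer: 2164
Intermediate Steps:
Y = -373 (Y = 2 - 5²*15 = 2 - 25*15 = 2 - 1*375 = 2 - 375 = -373)
59*43 + Y = 59*43 - 373 = 2537 - 373 = 2164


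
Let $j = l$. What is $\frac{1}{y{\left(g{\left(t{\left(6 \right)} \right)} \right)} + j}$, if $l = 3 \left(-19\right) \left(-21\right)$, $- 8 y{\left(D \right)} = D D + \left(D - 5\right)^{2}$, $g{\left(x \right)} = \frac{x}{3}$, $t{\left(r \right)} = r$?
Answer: $\frac{8}{9563} \approx 0.00083656$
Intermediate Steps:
$g{\left(x \right)} = \frac{x}{3}$ ($g{\left(x \right)} = x \frac{1}{3} = \frac{x}{3}$)
$y{\left(D \right)} = - \frac{D^{2}}{8} - \frac{\left(-5 + D\right)^{2}}{8}$ ($y{\left(D \right)} = - \frac{D D + \left(D - 5\right)^{2}}{8} = - \frac{D^{2} + \left(-5 + D\right)^{2}}{8} = - \frac{D^{2}}{8} - \frac{\left(-5 + D\right)^{2}}{8}$)
$l = 1197$ ($l = \left(-57\right) \left(-21\right) = 1197$)
$j = 1197$
$\frac{1}{y{\left(g{\left(t{\left(6 \right)} \right)} \right)} + j} = \frac{1}{\left(- \frac{\left(\frac{1}{3} \cdot 6\right)^{2}}{8} - \frac{\left(-5 + \frac{1}{3} \cdot 6\right)^{2}}{8}\right) + 1197} = \frac{1}{\left(- \frac{2^{2}}{8} - \frac{\left(-5 + 2\right)^{2}}{8}\right) + 1197} = \frac{1}{\left(\left(- \frac{1}{8}\right) 4 - \frac{\left(-3\right)^{2}}{8}\right) + 1197} = \frac{1}{\left(- \frac{1}{2} - \frac{9}{8}\right) + 1197} = \frac{1}{- \frac{13}{8} + 1197} = \frac{1}{\frac{9563}{8}} = \frac{8}{9563}$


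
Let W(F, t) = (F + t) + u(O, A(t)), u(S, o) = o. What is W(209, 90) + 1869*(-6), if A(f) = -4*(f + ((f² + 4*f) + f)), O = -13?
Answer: -45475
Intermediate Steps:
A(f) = -24*f - 4*f² (A(f) = -4*(f + (f² + 5*f)) = -4*(f² + 6*f) = -24*f - 4*f²)
W(F, t) = F + t - 4*t*(6 + t) (W(F, t) = (F + t) - 4*t*(6 + t) = F + t - 4*t*(6 + t))
W(209, 90) + 1869*(-6) = (209 + 90 - 4*90*(6 + 90)) + 1869*(-6) = (209 + 90 - 4*90*96) - 11214 = (209 + 90 - 34560) - 11214 = -34261 - 11214 = -45475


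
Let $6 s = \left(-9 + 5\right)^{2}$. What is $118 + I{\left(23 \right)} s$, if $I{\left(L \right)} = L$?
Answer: $\frac{538}{3} \approx 179.33$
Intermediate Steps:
$s = \frac{8}{3}$ ($s = \frac{\left(-9 + 5\right)^{2}}{6} = \frac{\left(-4\right)^{2}}{6} = \frac{1}{6} \cdot 16 = \frac{8}{3} \approx 2.6667$)
$118 + I{\left(23 \right)} s = 118 + 23 \cdot \frac{8}{3} = 118 + \frac{184}{3} = \frac{538}{3}$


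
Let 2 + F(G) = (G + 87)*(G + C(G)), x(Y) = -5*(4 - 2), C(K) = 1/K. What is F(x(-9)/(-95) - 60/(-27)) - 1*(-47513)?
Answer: 555795399473/11637918 ≈ 47757.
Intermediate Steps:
x(Y) = -10 (x(Y) = -5*2 = -10)
F(G) = -2 + (87 + G)*(G + 1/G) (F(G) = -2 + (G + 87)*(G + 1/G) = -2 + (87 + G)*(G + 1/G))
F(x(-9)/(-95) - 60/(-27)) - 1*(-47513) = (-1 + (-10/(-95) - 60/(-27))² + 87*(-10/(-95) - 60/(-27)) + 87/(-10/(-95) - 60/(-27))) - 1*(-47513) = (-1 + (-10*(-1/95) - 60*(-1/27))² + 87*(-10*(-1/95) - 60*(-1/27)) + 87/(-10*(-1/95) - 60*(-1/27))) + 47513 = (-1 + (2/19 + 20/9)² + 87*(2/19 + 20/9) + 87/(2/19 + 20/9)) + 47513 = (-1 + (398/171)² + 87*(398/171) + 87/(398/171)) + 47513 = (-1 + 158404/29241 + 11542/57 + 87*(171/398)) + 47513 = (-1 + 158404/29241 + 11542/57 + 14877/398) + 47513 = 2843001539/11637918 + 47513 = 555795399473/11637918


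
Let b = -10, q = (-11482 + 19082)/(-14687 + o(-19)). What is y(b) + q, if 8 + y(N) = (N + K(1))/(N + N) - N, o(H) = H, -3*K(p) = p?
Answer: 15479/7740 ≈ 1.9999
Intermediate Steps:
K(p) = -p/3
q = -200/387 (q = (-11482 + 19082)/(-14687 - 19) = 7600/(-14706) = 7600*(-1/14706) = -200/387 ≈ -0.51680)
y(N) = -8 - N + (-⅓ + N)/(2*N) (y(N) = -8 + ((N - ⅓*1)/(N + N) - N) = -8 + ((N - ⅓)/((2*N)) - N) = -8 + ((-⅓ + N)*(1/(2*N)) - N) = -8 + ((-⅓ + N)/(2*N) - N) = -8 + (-N + (-⅓ + N)/(2*N)) = -8 - N + (-⅓ + N)/(2*N))
y(b) + q = (-15/2 - 1*(-10) - ⅙/(-10)) - 200/387 = (-15/2 + 10 - ⅙*(-⅒)) - 200/387 = (-15/2 + 10 + 1/60) - 200/387 = 151/60 - 200/387 = 15479/7740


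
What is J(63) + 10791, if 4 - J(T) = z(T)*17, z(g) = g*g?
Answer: -56678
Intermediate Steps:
z(g) = g²
J(T) = 4 - 17*T² (J(T) = 4 - T²*17 = 4 - 17*T²)
J(63) + 10791 = (4 - 17*63²) + 10791 = (4 - 17*3969) + 10791 = (4 - 67473) + 10791 = -67469 + 10791 = -56678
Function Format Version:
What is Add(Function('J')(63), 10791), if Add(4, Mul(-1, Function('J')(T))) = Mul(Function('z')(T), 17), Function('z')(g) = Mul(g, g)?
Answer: -56678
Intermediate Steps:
Function('z')(g) = Pow(g, 2)
Function('J')(T) = Add(4, Mul(-17, Pow(T, 2))) (Function('J')(T) = Add(4, Mul(-1, Mul(Pow(T, 2), 17))) = Add(4, Mul(-1, Mul(17, Pow(T, 2)))) = Add(4, Mul(-17, Pow(T, 2))))
Add(Function('J')(63), 10791) = Add(Add(4, Mul(-17, Pow(63, 2))), 10791) = Add(Add(4, Mul(-17, 3969)), 10791) = Add(Add(4, -67473), 10791) = Add(-67469, 10791) = -56678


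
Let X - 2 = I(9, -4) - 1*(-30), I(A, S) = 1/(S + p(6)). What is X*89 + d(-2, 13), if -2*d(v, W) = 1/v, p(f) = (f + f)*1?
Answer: 22875/8 ≈ 2859.4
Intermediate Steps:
p(f) = 2*f (p(f) = (2*f)*1 = 2*f)
d(v, W) = -1/(2*v)
I(A, S) = 1/(12 + S) (I(A, S) = 1/(S + 2*6) = 1/(S + 12) = 1/(12 + S))
X = 257/8 (X = 2 + (1/(12 - 4) - 1*(-30)) = 2 + (1/8 + 30) = 2 + 241/8 = 257/8 ≈ 32.125)
X*89 + d(-2, 13) = (257/8)*89 - 1/2/(-2) = 22873/8 - 1/2*(-1/2) = 22873/8 + 1/4 = 22875/8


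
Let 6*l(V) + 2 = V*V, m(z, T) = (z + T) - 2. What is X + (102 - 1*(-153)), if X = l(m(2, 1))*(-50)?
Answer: 790/3 ≈ 263.33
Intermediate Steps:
m(z, T) = -2 + T + z (m(z, T) = (T + z) - 2 = -2 + T + z)
l(V) = -⅓ + V²/6 (l(V) = -⅓ + (V*V)/6 = -⅓ + V²/6)
X = 25/3 (X = (-⅓ + (-2 + 1 + 2)²/6)*(-50) = (-⅓ + (⅙)*1²)*(-50) = (-⅓ + (⅙)*1)*(-50) = (-⅓ + ⅙)*(-50) = -⅙*(-50) = 25/3 ≈ 8.3333)
X + (102 - 1*(-153)) = 25/3 + (102 - 1*(-153)) = 25/3 + (102 + 153) = 25/3 + 255 = 790/3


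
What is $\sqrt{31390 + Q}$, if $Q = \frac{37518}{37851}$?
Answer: $\frac{2 \sqrt{912543962}}{341} \approx 177.18$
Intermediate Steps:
$Q = \frac{338}{341}$ ($Q = 37518 \cdot \frac{1}{37851} = \frac{338}{341} \approx 0.9912$)
$\sqrt{31390 + Q} = \sqrt{31390 + \frac{338}{341}} = \sqrt{\frac{10704328}{341}} = \frac{2 \sqrt{912543962}}{341}$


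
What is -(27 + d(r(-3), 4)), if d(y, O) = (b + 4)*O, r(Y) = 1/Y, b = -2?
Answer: -35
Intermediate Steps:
d(y, O) = 2*O (d(y, O) = (-2 + 4)*O = 2*O)
-(27 + d(r(-3), 4)) = -(27 + 2*4) = -(27 + 8) = -1*35 = -35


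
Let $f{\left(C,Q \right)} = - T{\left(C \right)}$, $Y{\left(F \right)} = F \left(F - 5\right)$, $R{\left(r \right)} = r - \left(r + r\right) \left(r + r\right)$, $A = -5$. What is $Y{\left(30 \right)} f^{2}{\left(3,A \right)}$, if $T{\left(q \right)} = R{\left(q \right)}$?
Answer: $816750$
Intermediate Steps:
$R{\left(r \right)} = r - 4 r^{2}$ ($R{\left(r \right)} = r - 2 r 2 r = r - 4 r^{2}$)
$T{\left(q \right)} = q \left(1 - 4 q\right)$
$Y{\left(F \right)} = F \left(-5 + F\right)$
$f{\left(C,Q \right)} = - C \left(1 - 4 C\right)$
$Y{\left(30 \right)} f^{2}{\left(3,A \right)} = 30 \left(-5 + 30\right) \left(3 \left(-1 + 4 \cdot 3\right)\right)^{2} = 30 \cdot 25 \left(3 \left(-1 + 12\right)\right)^{2} = 750 \left(3 \cdot 11\right)^{2} = 750 \cdot 33^{2} = 750 \cdot 1089 = 816750$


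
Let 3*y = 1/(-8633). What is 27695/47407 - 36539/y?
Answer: 44862361084022/47407 ≈ 9.4632e+8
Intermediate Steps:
y = -1/25899 (y = (⅓)/(-8633) = (⅓)*(-1/8633) = -1/25899 ≈ -3.8612e-5)
27695/47407 - 36539/y = 27695/47407 - 36539/(-1/25899) = 27695*(1/47407) - 36539*(-25899) = 27695/47407 + 946323561 = 44862361084022/47407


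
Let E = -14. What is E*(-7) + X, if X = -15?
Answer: 83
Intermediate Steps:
E*(-7) + X = -14*(-7) - 15 = 98 - 15 = 83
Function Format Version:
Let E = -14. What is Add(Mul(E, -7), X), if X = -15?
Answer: 83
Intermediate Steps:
Add(Mul(E, -7), X) = Add(Mul(-14, -7), -15) = Add(98, -15) = 83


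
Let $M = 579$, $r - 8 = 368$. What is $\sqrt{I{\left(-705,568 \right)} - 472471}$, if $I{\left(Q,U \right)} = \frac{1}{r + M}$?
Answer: $\frac{2 i \sqrt{107726340705}}{955} \approx 687.37 i$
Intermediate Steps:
$r = 376$ ($r = 8 + 368 = 376$)
$I{\left(Q,U \right)} = \frac{1}{955}$ ($I{\left(Q,U \right)} = \frac{1}{376 + 579} = \frac{1}{955}$)
$\sqrt{I{\left(-705,568 \right)} - 472471} = \sqrt{\frac{1}{955} - 472471} = \sqrt{- \frac{451209804}{955}} = \frac{2 i \sqrt{107726340705}}{955}$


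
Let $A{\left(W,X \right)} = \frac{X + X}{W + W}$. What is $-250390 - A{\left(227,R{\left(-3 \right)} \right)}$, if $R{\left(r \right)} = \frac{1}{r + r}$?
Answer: $- \frac{341031179}{1362} \approx -2.5039 \cdot 10^{5}$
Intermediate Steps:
$R{\left(r \right)} = \frac{1}{2 r}$
$A{\left(W,X \right)} = \frac{X}{W}$ ($A{\left(W,X \right)} = \frac{2 X}{2 W} = 2 X \frac{1}{2 W} = \frac{X}{W}$)
$-250390 - A{\left(227,R{\left(-3 \right)} \right)} = -250390 - \frac{\frac{1}{2} \frac{1}{-3}}{227} = -250390 - \frac{1}{2} \left(- \frac{1}{3}\right) \frac{1}{227} = -250390 - \left(- \frac{1}{6}\right) \frac{1}{227} = -250390 - - \frac{1}{1362} = -250390 + \frac{1}{1362} = - \frac{341031179}{1362}$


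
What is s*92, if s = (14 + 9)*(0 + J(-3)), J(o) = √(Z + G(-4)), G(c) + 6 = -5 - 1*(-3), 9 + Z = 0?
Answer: 2116*I*√17 ≈ 8724.5*I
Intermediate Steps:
Z = -9 (Z = -9 + 0 = -9)
G(c) = -8 (G(c) = -6 + (-5 - 1*(-3)) = -6 + (-5 + 3) = -6 - 2 = -8)
J(o) = I*√17 (J(o) = √(-9 - 8) = √(-17) = I*√17)
s = 23*I*√17 (s = (14 + 9)*(0 + I*√17) = 23*(I*√17) = 23*I*√17 ≈ 94.831*I)
s*92 = (23*I*√17)*92 = 2116*I*√17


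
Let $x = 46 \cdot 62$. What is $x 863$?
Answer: $2461276$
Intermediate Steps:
$x = 2852$
$x 863 = 2852 \cdot 863 = 2461276$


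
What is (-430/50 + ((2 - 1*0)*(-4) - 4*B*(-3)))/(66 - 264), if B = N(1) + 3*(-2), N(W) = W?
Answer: 383/990 ≈ 0.38687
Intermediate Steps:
B = -5 (B = 1 + 3*(-2) = 1 - 6 = -5)
(-430/50 + ((2 - 1*0)*(-4) - 4*B*(-3)))/(66 - 264) = (-430/50 + ((2 - 1*0)*(-4) - 4*(-5)*(-3)))/(66 - 264) = (-430*1/50 + ((2 + 0)*(-4) + 20*(-3)))/(-198) = (-43/5 + (2*(-4) - 60))*(-1/198) = (-43/5 + (-8 - 60))*(-1/198) = (-43/5 - 68)*(-1/198) = -383/5*(-1/198) = 383/990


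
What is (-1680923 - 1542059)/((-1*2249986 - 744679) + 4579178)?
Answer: -460426/226359 ≈ -2.0340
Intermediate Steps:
(-1680923 - 1542059)/((-1*2249986 - 744679) + 4579178) = -3222982/((-2249986 - 744679) + 4579178) = -3222982/(-2994665 + 4579178) = -3222982/1584513 = -3222982*1/1584513 = -460426/226359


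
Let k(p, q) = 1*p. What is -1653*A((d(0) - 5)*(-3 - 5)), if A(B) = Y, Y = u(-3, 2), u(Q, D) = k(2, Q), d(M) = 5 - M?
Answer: -3306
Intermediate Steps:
k(p, q) = p
u(Q, D) = 2
Y = 2
A(B) = 2
-1653*A((d(0) - 5)*(-3 - 5)) = -1653*2 = -3306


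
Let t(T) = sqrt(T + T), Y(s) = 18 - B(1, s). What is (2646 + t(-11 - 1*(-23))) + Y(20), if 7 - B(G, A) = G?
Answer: 2658 + 2*sqrt(6) ≈ 2662.9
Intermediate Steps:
B(G, A) = 7 - G
Y(s) = 12 (Y(s) = 18 - (7 - 1*1) = 18 - (7 - 1) = 18 - 1*6 = 18 - 6 = 12)
t(T) = sqrt(2)*sqrt(T) (t(T) = sqrt(2*T) = sqrt(2)*sqrt(T))
(2646 + t(-11 - 1*(-23))) + Y(20) = (2646 + sqrt(2)*sqrt(-11 - 1*(-23))) + 12 = (2646 + sqrt(2)*sqrt(-11 + 23)) + 12 = (2646 + sqrt(2)*sqrt(12)) + 12 = (2646 + sqrt(2)*(2*sqrt(3))) + 12 = (2646 + 2*sqrt(6)) + 12 = 2658 + 2*sqrt(6)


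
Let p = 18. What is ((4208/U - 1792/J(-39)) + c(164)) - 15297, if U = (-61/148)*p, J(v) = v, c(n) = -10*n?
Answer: -124599529/7137 ≈ -17458.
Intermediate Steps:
U = -549/74 (U = -61/148*18 = -549/74 ≈ -7.4189)
((4208/U - 1792/J(-39)) + c(164)) - 15297 = ((4208/(-549/74) - 1792/(-39)) - 10*164) - 15297 = ((4208*(-74/549) - 1792*(-1/39)) - 1640) - 15297 = ((-311392/549 + 1792/39) - 1640) - 15297 = (-3720160/7137 - 1640) - 15297 = -15424840/7137 - 15297 = -124599529/7137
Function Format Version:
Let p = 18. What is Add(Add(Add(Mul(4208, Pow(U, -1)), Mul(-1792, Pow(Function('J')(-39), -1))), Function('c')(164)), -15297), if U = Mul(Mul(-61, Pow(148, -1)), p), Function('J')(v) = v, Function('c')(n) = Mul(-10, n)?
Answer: Rational(-124599529, 7137) ≈ -17458.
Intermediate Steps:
U = Rational(-549, 74) (U = Mul(Mul(-61, Pow(148, -1)), 18) = Mul(Mul(-61, Rational(1, 148)), 18) = Mul(Rational(-61, 148), 18) = Rational(-549, 74) ≈ -7.4189)
Add(Add(Add(Mul(4208, Pow(U, -1)), Mul(-1792, Pow(Function('J')(-39), -1))), Function('c')(164)), -15297) = Add(Add(Add(Mul(4208, Pow(Rational(-549, 74), -1)), Mul(-1792, Pow(-39, -1))), Mul(-10, 164)), -15297) = Add(Add(Add(Mul(4208, Rational(-74, 549)), Mul(-1792, Rational(-1, 39))), -1640), -15297) = Add(Add(Add(Rational(-311392, 549), Rational(1792, 39)), -1640), -15297) = Add(Add(Rational(-3720160, 7137), -1640), -15297) = Add(Rational(-15424840, 7137), -15297) = Rational(-124599529, 7137)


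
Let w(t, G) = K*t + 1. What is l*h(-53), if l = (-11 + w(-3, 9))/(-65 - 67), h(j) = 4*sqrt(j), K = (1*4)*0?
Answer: 10*I*sqrt(53)/33 ≈ 2.2061*I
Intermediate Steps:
K = 0 (K = 4*0 = 0)
w(t, G) = 1 (w(t, G) = 0*t + 1 = 0 + 1 = 1)
l = 5/66 (l = (-11 + 1)/(-65 - 67) = -10/(-132) = -10*(-1/132) = 5/66 ≈ 0.075758)
l*h(-53) = 5*(4*sqrt(-53))/66 = 5*(4*(I*sqrt(53)))/66 = 5*(4*I*sqrt(53))/66 = 10*I*sqrt(53)/33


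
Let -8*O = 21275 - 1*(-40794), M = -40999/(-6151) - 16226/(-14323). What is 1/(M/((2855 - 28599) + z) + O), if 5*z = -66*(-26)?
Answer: -22378301148184/173624853616177117 ≈ -0.00012889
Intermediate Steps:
M = 687034803/88100773 (M = -40999*(-1/6151) - 16226*(-1/14323) = 40999/6151 + 16226/14323 = 687034803/88100773 ≈ 7.7983)
z = 1716/5 (z = (-66*(-26))/5 = (⅕)*1716 = 1716/5 ≈ 343.20)
O = -62069/8 (O = -(21275 - 1*(-40794))/8 = -(21275 + 40794)/8 = -⅛*62069 = -62069/8 ≈ -7758.6)
1/(M/((2855 - 28599) + z) + O) = 1/(687034803/(88100773*((2855 - 28599) + 1716/5)) - 62069/8) = 1/(687034803/(88100773*(-25744 + 1716/5)) - 62069/8) = 1/(687034803/(88100773*(-127004/5)) - 62069/8) = 1/((687034803/88100773)*(-5/127004) - 62069/8) = 1/(-3435174015/11189150574092 - 62069/8) = 1/(-173624853616177117/22378301148184) = -22378301148184/173624853616177117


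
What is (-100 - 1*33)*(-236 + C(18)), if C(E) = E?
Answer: 28994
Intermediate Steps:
(-100 - 1*33)*(-236 + C(18)) = (-100 - 1*33)*(-236 + 18) = (-100 - 33)*(-218) = -133*(-218) = 28994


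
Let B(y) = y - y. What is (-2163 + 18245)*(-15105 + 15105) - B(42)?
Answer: 0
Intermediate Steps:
B(y) = 0
(-2163 + 18245)*(-15105 + 15105) - B(42) = (-2163 + 18245)*(-15105 + 15105) - 1*0 = 16082*0 + 0 = 0 + 0 = 0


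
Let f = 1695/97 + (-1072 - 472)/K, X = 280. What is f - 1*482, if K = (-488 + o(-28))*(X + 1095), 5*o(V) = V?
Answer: -7645348383/16458475 ≈ -464.52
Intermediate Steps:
o(V) = V/5
K = -678700 (K = (-488 + (⅕)*(-28))*(280 + 1095) = (-488 - 28/5)*1375 = -2468/5*1375 = -678700)
f = 287636567/16458475 (f = 1695/97 + (-1072 - 472)/(-678700) = 1695*(1/97) - 1544*(-1/678700) = 1695/97 + 386/169675 = 287636567/16458475 ≈ 17.477)
f - 1*482 = 287636567/16458475 - 1*482 = 287636567/16458475 - 482 = -7645348383/16458475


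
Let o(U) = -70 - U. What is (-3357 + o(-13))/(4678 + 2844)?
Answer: -1707/3761 ≈ -0.45387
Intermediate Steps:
(-3357 + o(-13))/(4678 + 2844) = (-3357 + (-70 - 1*(-13)))/(4678 + 2844) = (-3357 + (-70 + 13))/7522 = (-3357 - 57)*(1/7522) = -3414*1/7522 = -1707/3761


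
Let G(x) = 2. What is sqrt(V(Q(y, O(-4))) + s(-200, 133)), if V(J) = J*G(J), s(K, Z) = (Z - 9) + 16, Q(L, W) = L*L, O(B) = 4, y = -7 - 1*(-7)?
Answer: 2*sqrt(35) ≈ 11.832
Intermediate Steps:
y = 0 (y = -7 + 7 = 0)
Q(L, W) = L**2
s(K, Z) = 7 + Z (s(K, Z) = (-9 + Z) + 16 = 7 + Z)
V(J) = 2*J (V(J) = J*2 = 2*J)
sqrt(V(Q(y, O(-4))) + s(-200, 133)) = sqrt(2*0**2 + (7 + 133)) = sqrt(2*0 + 140) = sqrt(0 + 140) = sqrt(140) = 2*sqrt(35)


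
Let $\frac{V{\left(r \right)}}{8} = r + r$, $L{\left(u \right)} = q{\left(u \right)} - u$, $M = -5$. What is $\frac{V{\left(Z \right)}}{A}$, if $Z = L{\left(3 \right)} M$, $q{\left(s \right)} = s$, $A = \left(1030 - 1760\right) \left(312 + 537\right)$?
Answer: $0$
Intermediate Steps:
$A = -619770$ ($A = \left(-730\right) 849 = -619770$)
$L{\left(u \right)} = 0$ ($L{\left(u \right)} = u - u = 0$)
$Z = 0$ ($Z = 0 \left(-5\right) = 0$)
$V{\left(r \right)} = 16 r$ ($V{\left(r \right)} = 8 \left(r + r\right) = 8 \cdot 2 r = 16 r$)
$\frac{V{\left(Z \right)}}{A} = \frac{16 \cdot 0}{-619770} = \left(- \frac{1}{619770}\right) 0 = 0$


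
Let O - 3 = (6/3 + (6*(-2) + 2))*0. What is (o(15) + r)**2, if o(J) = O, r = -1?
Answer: 4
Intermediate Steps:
O = 3 (O = 3 + (6/3 + (6*(-2) + 2))*0 = 3 + (6*(1/3) + (-12 + 2))*0 = 3 + (2 - 10)*0 = 3 - 8*0 = 3 + 0 = 3)
o(J) = 3
(o(15) + r)**2 = (3 - 1)**2 = 2**2 = 4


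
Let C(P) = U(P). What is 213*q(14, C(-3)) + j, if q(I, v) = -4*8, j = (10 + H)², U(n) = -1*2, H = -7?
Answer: -6807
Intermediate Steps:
U(n) = -2
j = 9 (j = (10 - 7)² = 3² = 9)
C(P) = -2
q(I, v) = -32
213*q(14, C(-3)) + j = 213*(-32) + 9 = -6816 + 9 = -6807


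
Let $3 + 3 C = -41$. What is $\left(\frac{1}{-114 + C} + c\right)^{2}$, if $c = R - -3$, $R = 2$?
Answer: $\frac{3713329}{148996} \approx 24.922$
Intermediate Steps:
$C = - \frac{44}{3}$ ($C = -1 + \frac{1}{3} \left(-41\right) = -1 - \frac{41}{3} = - \frac{44}{3} \approx -14.667$)
$c = 5$ ($c = 2 - -3 = 2 + 3 = 5$)
$\left(\frac{1}{-114 + C} + c\right)^{2} = \left(\frac{1}{-114 - \frac{44}{3}} + 5\right)^{2} = \left(\frac{1}{- \frac{386}{3}} + 5\right)^{2} = \left(- \frac{3}{386} + 5\right)^{2} = \left(\frac{1927}{386}\right)^{2} = \frac{3713329}{148996}$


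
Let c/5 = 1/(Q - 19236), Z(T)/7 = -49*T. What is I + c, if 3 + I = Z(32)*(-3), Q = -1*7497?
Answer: 880184020/26733 ≈ 32925.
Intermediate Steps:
Q = -7497
Z(T) = -343*T (Z(T) = 7*(-49*T) = -343*T)
c = -5/26733 (c = 5/(-7497 - 19236) = 5/(-26733) = 5*(-1/26733) = -5/26733 ≈ -0.00018703)
I = 32925 (I = -3 - 343*32*(-3) = -3 - 10976*(-3) = -3 + 32928 = 32925)
I + c = 32925 - 5/26733 = 880184020/26733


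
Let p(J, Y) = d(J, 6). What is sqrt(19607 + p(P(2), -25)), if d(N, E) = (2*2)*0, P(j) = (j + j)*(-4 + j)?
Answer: sqrt(19607) ≈ 140.02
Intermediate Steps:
P(j) = 2*j*(-4 + j) (P(j) = (2*j)*(-4 + j) = 2*j*(-4 + j))
d(N, E) = 0 (d(N, E) = 4*0 = 0)
p(J, Y) = 0
sqrt(19607 + p(P(2), -25)) = sqrt(19607 + 0) = sqrt(19607)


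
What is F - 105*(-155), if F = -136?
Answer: 16139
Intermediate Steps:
F - 105*(-155) = -136 - 105*(-155) = -136 + 16275 = 16139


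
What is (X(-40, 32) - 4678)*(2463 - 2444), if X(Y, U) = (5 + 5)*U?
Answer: -82802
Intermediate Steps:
X(Y, U) = 10*U
(X(-40, 32) - 4678)*(2463 - 2444) = (10*32 - 4678)*(2463 - 2444) = (320 - 4678)*19 = -4358*19 = -82802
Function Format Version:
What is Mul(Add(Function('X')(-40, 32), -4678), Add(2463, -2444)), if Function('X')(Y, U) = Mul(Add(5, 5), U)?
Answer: -82802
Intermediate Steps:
Function('X')(Y, U) = Mul(10, U)
Mul(Add(Function('X')(-40, 32), -4678), Add(2463, -2444)) = Mul(Add(Mul(10, 32), -4678), Add(2463, -2444)) = Mul(Add(320, -4678), 19) = Mul(-4358, 19) = -82802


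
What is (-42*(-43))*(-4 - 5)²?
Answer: 146286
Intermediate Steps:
(-42*(-43))*(-4 - 5)² = 1806*(-9)² = 1806*81 = 146286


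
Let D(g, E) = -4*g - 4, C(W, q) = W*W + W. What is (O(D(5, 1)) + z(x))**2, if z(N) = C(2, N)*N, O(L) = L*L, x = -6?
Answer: 291600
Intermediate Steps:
C(W, q) = W + W**2 (C(W, q) = W**2 + W = W + W**2)
D(g, E) = -4 - 4*g
O(L) = L**2
z(N) = 6*N (z(N) = (2*(1 + 2))*N = (2*3)*N = 6*N)
(O(D(5, 1)) + z(x))**2 = ((-4 - 4*5)**2 + 6*(-6))**2 = ((-4 - 20)**2 - 36)**2 = ((-24)**2 - 36)**2 = (576 - 36)**2 = 540**2 = 291600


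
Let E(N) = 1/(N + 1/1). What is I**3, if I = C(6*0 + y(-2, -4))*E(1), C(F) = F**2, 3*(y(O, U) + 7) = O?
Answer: 148035889/5832 ≈ 25383.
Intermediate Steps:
y(O, U) = -7 + O/3
E(N) = 1/(1 + N) (E(N) = 1/(N + 1) = 1/(1 + N))
I = 529/18 (I = (6*0 + (-7 + (1/3)*(-2)))**2/(1 + 1) = (0 + (-7 - 2/3))**2/2 = (0 - 23/3)**2*(1/2) = (-23/3)**2*(1/2) = (529/9)*(1/2) = 529/18 ≈ 29.389)
I**3 = (529/18)**3 = 148035889/5832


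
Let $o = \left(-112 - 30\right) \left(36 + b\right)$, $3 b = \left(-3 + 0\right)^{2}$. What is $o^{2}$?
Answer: $30669444$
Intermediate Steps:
$b = 3$ ($b = \frac{\left(-3 + 0\right)^{2}}{3} = \frac{\left(-3\right)^{2}}{3} = \frac{1}{3} \cdot 9 = 3$)
$o = -5538$ ($o = \left(-112 - 30\right) \left(36 + 3\right) = \left(-142\right) 39 = -5538$)
$o^{2} = \left(-5538\right)^{2} = 30669444$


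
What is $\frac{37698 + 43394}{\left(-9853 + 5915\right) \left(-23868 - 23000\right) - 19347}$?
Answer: $\frac{81092}{184546837} \approx 0.00043941$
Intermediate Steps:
$\frac{37698 + 43394}{\left(-9853 + 5915\right) \left(-23868 - 23000\right) - 19347} = \frac{81092}{\left(-3938\right) \left(-46868\right) - 19347} = \frac{81092}{184566184 - 19347} = \frac{81092}{184546837}$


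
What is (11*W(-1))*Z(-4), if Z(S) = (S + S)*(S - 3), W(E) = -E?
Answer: 616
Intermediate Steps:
Z(S) = 2*S*(-3 + S) (Z(S) = (2*S)*(-3 + S) = 2*S*(-3 + S))
(11*W(-1))*Z(-4) = (11*(-1*(-1)))*(2*(-4)*(-3 - 4)) = (11*1)*(2*(-4)*(-7)) = 11*56 = 616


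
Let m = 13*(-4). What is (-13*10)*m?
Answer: 6760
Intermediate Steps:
m = -52
(-13*10)*m = -13*10*(-52) = -130*(-52) = 6760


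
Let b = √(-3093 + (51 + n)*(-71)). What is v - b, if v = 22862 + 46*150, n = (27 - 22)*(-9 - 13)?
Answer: 29762 - 2*√274 ≈ 29729.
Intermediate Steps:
n = -110 (n = 5*(-22) = -110)
v = 29762 (v = 22862 + 6900 = 29762)
b = 2*√274 (b = √(-3093 + (51 - 110)*(-71)) = √(-3093 - 59*(-71)) = √(-3093 + 4189) = √1096 = 2*√274 ≈ 33.106)
v - b = 29762 - 2*√274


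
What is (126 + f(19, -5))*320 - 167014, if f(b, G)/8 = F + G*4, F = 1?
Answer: -175334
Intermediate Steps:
f(b, G) = 8 + 32*G (f(b, G) = 8*(1 + G*4) = 8*(1 + 4*G) = 8 + 32*G)
(126 + f(19, -5))*320 - 167014 = (126 + (8 + 32*(-5)))*320 - 167014 = (126 + (8 - 160))*320 - 167014 = (126 - 152)*320 - 167014 = -26*320 - 167014 = -8320 - 167014 = -175334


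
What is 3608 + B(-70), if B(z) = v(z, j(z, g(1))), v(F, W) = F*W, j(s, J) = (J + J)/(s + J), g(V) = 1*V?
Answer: 249092/69 ≈ 3610.0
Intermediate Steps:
g(V) = V
j(s, J) = 2*J/(J + s) (j(s, J) = (2*J)/(J + s) = 2*J/(J + s))
B(z) = 2*z/(1 + z) (B(z) = z*(2*1/(1 + z)) = z*(2/(1 + z)) = 2*z/(1 + z))
3608 + B(-70) = 3608 + 2*(-70)/(1 - 70) = 3608 + 2*(-70)/(-69) = 3608 + 2*(-70)*(-1/69) = 3608 + 140/69 = 249092/69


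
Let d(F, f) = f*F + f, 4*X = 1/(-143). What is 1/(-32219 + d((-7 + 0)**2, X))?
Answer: -286/9214659 ≈ -3.1037e-5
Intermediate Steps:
X = -1/572 (X = (1/4)/(-143) = (1/4)*(-1/143) = -1/572 ≈ -0.0017483)
d(F, f) = f + F*f (d(F, f) = F*f + f = f + F*f)
1/(-32219 + d((-7 + 0)**2, X)) = 1/(-32219 - (1 + (-7 + 0)**2)/572) = 1/(-32219 - (1 + (-7)**2)/572) = 1/(-32219 - (1 + 49)/572) = 1/(-32219 - 1/572*50) = 1/(-32219 - 25/286) = 1/(-9214659/286) = -286/9214659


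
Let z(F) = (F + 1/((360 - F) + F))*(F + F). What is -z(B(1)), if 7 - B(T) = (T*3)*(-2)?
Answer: -60853/180 ≈ -338.07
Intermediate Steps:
B(T) = 7 + 6*T (B(T) = 7 - T*3*(-2) = 7 - 3*T*(-2) = 7 - (-6)*T = 7 + 6*T)
z(F) = 2*F*(1/360 + F) (z(F) = (F + 1/360)*(2*F) = (1/360 + F)*(2*F) = 2*F*(1/360 + F))
-z(B(1)) = -(7 + 6*1)*(1 + 360*(7 + 6*1))/180 = -(7 + 6)*(1 + 360*(7 + 6))/180 = -13*(1 + 360*13)/180 = -13*(1 + 4680)/180 = -13*4681/180 = -1*60853/180 = -60853/180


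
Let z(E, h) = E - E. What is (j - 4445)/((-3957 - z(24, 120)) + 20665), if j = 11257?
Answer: 1703/4177 ≈ 0.40771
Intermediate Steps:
z(E, h) = 0
(j - 4445)/((-3957 - z(24, 120)) + 20665) = (11257 - 4445)/((-3957 - 1*0) + 20665) = 6812/((-3957 + 0) + 20665) = 6812/(-3957 + 20665) = 6812/16708 = 6812*(1/16708) = 1703/4177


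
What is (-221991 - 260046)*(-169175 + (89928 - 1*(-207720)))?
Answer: -61928739501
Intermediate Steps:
(-221991 - 260046)*(-169175 + (89928 - 1*(-207720))) = -482037*(-169175 + (89928 + 207720)) = -482037*(-169175 + 297648) = -482037*128473 = -61928739501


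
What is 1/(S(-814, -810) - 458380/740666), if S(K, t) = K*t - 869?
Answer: 370333/243853311653 ≈ 1.5187e-6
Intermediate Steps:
S(K, t) = -869 + K*t
1/(S(-814, -810) - 458380/740666) = 1/((-869 - 814*(-810)) - 458380/740666) = 1/((-869 + 659340) - 458380*1/740666) = 1/(658471 - 229190/370333) = 1/(243853311653/370333) = 370333/243853311653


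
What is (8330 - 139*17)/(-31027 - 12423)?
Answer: -5967/43450 ≈ -0.13733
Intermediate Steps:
(8330 - 139*17)/(-31027 - 12423) = (8330 - 2363)/(-43450) = 5967*(-1/43450) = -5967/43450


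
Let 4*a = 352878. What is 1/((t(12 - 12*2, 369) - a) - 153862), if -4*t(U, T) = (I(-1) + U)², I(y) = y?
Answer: -4/968495 ≈ -4.1301e-6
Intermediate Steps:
a = 176439/2 (a = (¼)*352878 = 176439/2 ≈ 88220.)
t(U, T) = -(-1 + U)²/4
1/((t(12 - 12*2, 369) - a) - 153862) = 1/((-(-1 + (12 - 12*2))²/4 - 1*176439/2) - 153862) = 1/((-(-1 + (12 - 24))²/4 - 176439/2) - 153862) = 1/((-(-1 - 12)²/4 - 176439/2) - 153862) = 1/((-¼*(-13)² - 176439/2) - 153862) = 1/((-¼*169 - 176439/2) - 153862) = 1/((-169/4 - 176439/2) - 153862) = 1/(-353047/4 - 153862) = 1/(-968495/4) = -4/968495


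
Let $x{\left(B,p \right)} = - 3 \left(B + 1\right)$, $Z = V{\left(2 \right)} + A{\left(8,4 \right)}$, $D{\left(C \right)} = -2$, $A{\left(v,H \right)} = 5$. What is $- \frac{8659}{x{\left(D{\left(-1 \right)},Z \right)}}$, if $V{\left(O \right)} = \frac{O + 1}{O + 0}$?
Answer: $- \frac{8659}{3} \approx -2886.3$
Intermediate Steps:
$V{\left(O \right)} = \frac{1 + O}{O}$
$Z = \frac{13}{2}$ ($Z = \frac{1 + 2}{2} + 5 = \frac{1}{2} \cdot 3 + 5 = \frac{3}{2} + 5 = \frac{13}{2} \approx 6.5$)
$x{\left(B,p \right)} = -3 - 3 B$ ($x{\left(B,p \right)} = - 3 \left(1 + B\right) = -3 - 3 B$)
$- \frac{8659}{x{\left(D{\left(-1 \right)},Z \right)}} = - \frac{8659}{-3 - -6} = - \frac{8659}{-3 + 6} = - \frac{8659}{3}$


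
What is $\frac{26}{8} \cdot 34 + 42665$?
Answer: $\frac{85551}{2} \approx 42776.0$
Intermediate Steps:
$\frac{26}{8} \cdot 34 + 42665 = 26 \cdot \frac{1}{8} \cdot 34 + 42665 = \frac{13}{4} \cdot 34 + 42665 = \frac{221}{2} + 42665 = \frac{85551}{2}$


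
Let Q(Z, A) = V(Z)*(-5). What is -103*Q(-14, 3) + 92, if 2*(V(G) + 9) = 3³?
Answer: 4819/2 ≈ 2409.5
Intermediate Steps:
V(G) = 9/2 (V(G) = -9 + (½)*3³ = -9 + (½)*27 = -9 + 27/2 = 9/2)
Q(Z, A) = -45/2 (Q(Z, A) = (9/2)*(-5) = -45/2)
-103*Q(-14, 3) + 92 = -103*(-45/2) + 92 = 4635/2 + 92 = 4819/2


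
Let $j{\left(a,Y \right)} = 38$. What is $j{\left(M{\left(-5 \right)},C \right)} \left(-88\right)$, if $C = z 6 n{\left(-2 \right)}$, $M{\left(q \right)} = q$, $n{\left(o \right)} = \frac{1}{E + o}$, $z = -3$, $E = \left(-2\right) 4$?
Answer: $-3344$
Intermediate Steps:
$E = -8$
$n{\left(o \right)} = \frac{1}{-8 + o}$
$C = \frac{9}{5}$ ($C = \frac{\left(-3\right) 6}{-8 - 2} = - \frac{18}{-10} = \left(-18\right) \left(- \frac{1}{10}\right) = \frac{9}{5} \approx 1.8$)
$j{\left(M{\left(-5 \right)},C \right)} \left(-88\right) = 38 \left(-88\right) = -3344$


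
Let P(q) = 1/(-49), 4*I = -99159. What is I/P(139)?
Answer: 4858791/4 ≈ 1.2147e+6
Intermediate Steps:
I = -99159/4 (I = (1/4)*(-99159) = -99159/4 ≈ -24790.)
P(q) = -1/49
I/P(139) = -99159/(4*(-1/49)) = -99159/4*(-49) = 4858791/4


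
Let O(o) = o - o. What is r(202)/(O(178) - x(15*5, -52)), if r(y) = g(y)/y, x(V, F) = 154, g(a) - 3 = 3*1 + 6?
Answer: -3/7777 ≈ -0.00038575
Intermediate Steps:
g(a) = 12 (g(a) = 3 + (3*1 + 6) = 3 + (3 + 6) = 3 + 9 = 12)
O(o) = 0
r(y) = 12/y
r(202)/(O(178) - x(15*5, -52)) = (12/202)/(0 - 1*154) = (12*(1/202))/(0 - 154) = (6/101)/(-154) = (6/101)*(-1/154) = -3/7777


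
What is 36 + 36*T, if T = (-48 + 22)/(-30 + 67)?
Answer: 396/37 ≈ 10.703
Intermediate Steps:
T = -26/37 ≈ -0.70270
36 + 36*T = 36 + 36*(-26/37) = 36 - 936/37 = 396/37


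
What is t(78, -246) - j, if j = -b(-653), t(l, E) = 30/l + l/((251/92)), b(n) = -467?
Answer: -1429278/3263 ≈ -438.03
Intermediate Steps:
t(l, E) = 30/l + 92*l/251 (t(l, E) = 30/l + l/((251*(1/92))) = 30/l + l/(251/92) = 30/l + l*(92/251) = 30/l + 92*l/251)
j = 467 (j = -1*(-467) = 467)
t(78, -246) - j = (30/78 + (92/251)*78) - 1*467 = (30*(1/78) + 7176/251) - 467 = (5/13 + 7176/251) - 467 = 94543/3263 - 467 = -1429278/3263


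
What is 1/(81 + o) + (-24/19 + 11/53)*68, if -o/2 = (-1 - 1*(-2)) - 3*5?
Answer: -7877949/109763 ≈ -71.772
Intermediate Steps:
o = 28 (o = -2*((-1 - 1*(-2)) - 3*5) = -2*((-1 + 2) - 15) = -2*(1 - 15) = -2*(-14) = 28)
1/(81 + o) + (-24/19 + 11/53)*68 = 1/(81 + 28) + (-24/19 + 11/53)*68 = 1/109 + (-24*1/19 + 11*(1/53))*68 = 1/109 + (-24/19 + 11/53)*68 = 1/109 - 1063/1007*68 = 1/109 - 72284/1007 = -7877949/109763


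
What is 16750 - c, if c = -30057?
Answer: 46807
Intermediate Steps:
16750 - c = 16750 - 1*(-30057) = 16750 + 30057 = 46807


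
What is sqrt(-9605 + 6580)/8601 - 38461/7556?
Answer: -38461/7556 + 55*I/8601 ≈ -5.0901 + 0.0063946*I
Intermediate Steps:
sqrt(-9605 + 6580)/8601 - 38461/7556 = sqrt(-3025)*(1/8601) - 38461*1/7556 = (55*I)*(1/8601) - 38461/7556 = 55*I/8601 - 38461/7556 = -38461/7556 + 55*I/8601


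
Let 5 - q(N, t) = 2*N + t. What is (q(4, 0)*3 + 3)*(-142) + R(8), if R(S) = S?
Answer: 860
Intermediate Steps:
q(N, t) = 5 - t - 2*N (q(N, t) = 5 - (2*N + t) = 5 - (t + 2*N) = 5 + (-t - 2*N) = 5 - t - 2*N)
(q(4, 0)*3 + 3)*(-142) + R(8) = ((5 - 1*0 - 2*4)*3 + 3)*(-142) + 8 = ((5 + 0 - 8)*3 + 3)*(-142) + 8 = (-3*3 + 3)*(-142) + 8 = (-9 + 3)*(-142) + 8 = -6*(-142) + 8 = 852 + 8 = 860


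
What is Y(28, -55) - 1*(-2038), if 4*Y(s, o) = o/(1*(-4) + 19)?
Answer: 24445/12 ≈ 2037.1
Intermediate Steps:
Y(s, o) = o/60 (Y(s, o) = (o/(1*(-4) + 19))/4 = (o/(-4 + 19))/4 = (o/15)/4 = o/60)
Y(28, -55) - 1*(-2038) = (1/60)*(-55) - 1*(-2038) = -11/12 + 2038 = 24445/12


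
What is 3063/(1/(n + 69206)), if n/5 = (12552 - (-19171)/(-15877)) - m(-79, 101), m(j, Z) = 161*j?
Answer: 9510082472946/15877 ≈ 5.9898e+8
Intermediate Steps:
n = 2006042480/15877 (n = 5*((12552 - (-19171)/(-15877)) - 161*(-79)) = 5*((12552 - (-19171)*(-1)/15877) - 1*(-12719)) = 5*((12552 - 1*19171/15877) + 12719) = 5*((12552 - 19171/15877) + 12719) = 5*(199268933/15877 + 12719) = 5*(401208496/15877) = 2006042480/15877 ≈ 1.2635e+5)
3063/(1/(n + 69206)) = 3063/(1/(2006042480/15877 + 69206)) = 3063/(1/(3104826142/15877)) = 3063/(15877/3104826142) = 3063*(3104826142/15877) = 9510082472946/15877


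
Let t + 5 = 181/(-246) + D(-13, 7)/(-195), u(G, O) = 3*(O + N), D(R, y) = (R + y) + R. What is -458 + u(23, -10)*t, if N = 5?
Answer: -398071/1066 ≈ -373.42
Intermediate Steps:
D(R, y) = y + 2*R
u(G, O) = 15 + 3*O (u(G, O) = 3*(O + 5) = 3*(5 + O) = 15 + 3*O)
t = -90157/15990 (t = -5 + (181/(-246) + (7 + 2*(-13))/(-195)) = -5 + (181*(-1/246) + (7 - 26)*(-1/195)) = -5 + (-181/246 - 19*(-1/195)) = -5 + (-181/246 + 19/195) = -5 - 10207/15990 = -90157/15990 ≈ -5.6383)
-458 + u(23, -10)*t = -458 + (15 + 3*(-10))*(-90157/15990) = -458 + (15 - 30)*(-90157/15990) = -458 - 15*(-90157/15990) = -458 + 90157/1066 = -398071/1066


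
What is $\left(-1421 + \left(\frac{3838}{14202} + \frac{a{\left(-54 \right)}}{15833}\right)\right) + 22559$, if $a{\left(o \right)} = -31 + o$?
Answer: $\frac{2376577931296}{112430133} \approx 21138.0$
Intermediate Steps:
$\left(-1421 + \left(\frac{3838}{14202} + \frac{a{\left(-54 \right)}}{15833}\right)\right) + 22559 = \left(-1421 + \left(\frac{3838}{14202} + \frac{-31 - 54}{15833}\right)\right) + 22559 = \left(-1421 + \left(3838 \cdot \frac{1}{14202} - \frac{85}{15833}\right)\right) + 22559 = \left(-1421 + \left(\frac{1919}{7101} - \frac{85}{15833}\right)\right) + 22559 = \left(-1421 + \frac{29779942}{112430133}\right) + 22559 = - \frac{159733439051}{112430133} + 22559 = \frac{2376577931296}{112430133}$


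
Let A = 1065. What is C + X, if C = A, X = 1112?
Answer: 2177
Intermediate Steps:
C = 1065
C + X = 1065 + 1112 = 2177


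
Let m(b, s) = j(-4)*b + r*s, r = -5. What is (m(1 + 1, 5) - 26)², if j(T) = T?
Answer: 3481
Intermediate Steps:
m(b, s) = -5*s - 4*b (m(b, s) = -4*b - 5*s = -5*s - 4*b)
(m(1 + 1, 5) - 26)² = ((-5*5 - 4*(1 + 1)) - 26)² = ((-25 - 4*2) - 26)² = ((-25 - 8) - 26)² = (-33 - 26)² = (-59)² = 3481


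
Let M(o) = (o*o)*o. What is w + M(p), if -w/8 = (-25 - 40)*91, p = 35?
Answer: 90195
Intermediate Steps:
M(o) = o³ (M(o) = o²*o = o³)
w = 47320 (w = -8*(-25 - 40)*91 = -(-520)*91 = -8*(-5915) = 47320)
w + M(p) = 47320 + 35³ = 47320 + 42875 = 90195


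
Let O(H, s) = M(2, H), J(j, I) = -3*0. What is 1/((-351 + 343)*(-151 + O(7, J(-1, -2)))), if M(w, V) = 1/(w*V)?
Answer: 7/8452 ≈ 0.00082821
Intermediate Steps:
J(j, I) = 0
M(w, V) = 1/(V*w)
O(H, s) = 1/(2*H) (O(H, s) = 1/(H*2) = (½)/H = 1/(2*H))
1/((-351 + 343)*(-151 + O(7, J(-1, -2)))) = 1/((-351 + 343)*(-151 + (½)/7)) = 1/(-8*(-151 + (½)*(⅐))) = 1/(-8*(-151 + 1/14)) = 1/(-8*(-2113/14)) = 1/(8452/7) = 7/8452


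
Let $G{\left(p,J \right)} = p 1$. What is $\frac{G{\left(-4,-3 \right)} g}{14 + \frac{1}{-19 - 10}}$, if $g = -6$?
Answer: $\frac{232}{135} \approx 1.7185$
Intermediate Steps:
$G{\left(p,J \right)} = p$
$\frac{G{\left(-4,-3 \right)} g}{14 + \frac{1}{-19 - 10}} = \frac{\left(-4\right) \left(-6\right)}{14 + \frac{1}{-19 - 10}} = \frac{24}{14 + \frac{1}{-29}} = \frac{24}{14 - \frac{1}{29}} = \frac{24}{\frac{405}{29}} = 24 \cdot \frac{29}{405} = \frac{232}{135}$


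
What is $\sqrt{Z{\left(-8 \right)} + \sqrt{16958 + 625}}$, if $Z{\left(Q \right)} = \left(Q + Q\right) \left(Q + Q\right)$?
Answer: $\sqrt{256 + \sqrt{17583}} \approx 19.713$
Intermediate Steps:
$Z{\left(Q \right)} = 4 Q^{2}$ ($Z{\left(Q \right)} = 2 Q 2 Q = 4 Q^{2}$)
$\sqrt{Z{\left(-8 \right)} + \sqrt{16958 + 625}} = \sqrt{4 \left(-8\right)^{2} + \sqrt{16958 + 625}} = \sqrt{4 \cdot 64 + \sqrt{17583}} = \sqrt{256 + \sqrt{17583}}$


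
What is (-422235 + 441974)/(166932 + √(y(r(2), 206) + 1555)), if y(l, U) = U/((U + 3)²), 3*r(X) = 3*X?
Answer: 15992442815932/135247495576087 - 4125451*√7547129/405742486728261 ≈ 0.11822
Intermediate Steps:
r(X) = X (r(X) = (3*X)/3 = X)
y(l, U) = U/(3 + U)² (y(l, U) = U/((3 + U)²) = U/(3 + U)²)
(-422235 + 441974)/(166932 + √(y(r(2), 206) + 1555)) = (-422235 + 441974)/(166932 + √(206/(3 + 206)² + 1555)) = 19739/(166932 + √(206/209² + 1555)) = 19739/(166932 + √(206*(1/43681) + 1555)) = 19739/(166932 + √(206/43681 + 1555)) = 19739/(166932 + √(67924161/43681)) = 19739/(166932 + 3*√7547129/209)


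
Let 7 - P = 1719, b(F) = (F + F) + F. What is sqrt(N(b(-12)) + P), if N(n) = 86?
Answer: I*sqrt(1626) ≈ 40.324*I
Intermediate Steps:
b(F) = 3*F (b(F) = 2*F + F = 3*F)
P = -1712 (P = 7 - 1*1719 = 7 - 1719 = -1712)
sqrt(N(b(-12)) + P) = sqrt(86 - 1712) = sqrt(-1626) = I*sqrt(1626)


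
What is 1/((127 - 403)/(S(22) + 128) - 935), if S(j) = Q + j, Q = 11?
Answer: -7/6557 ≈ -0.0010676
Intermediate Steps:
S(j) = 11 + j
1/((127 - 403)/(S(22) + 128) - 935) = 1/((127 - 403)/((11 + 22) + 128) - 935) = 1/(-276/(33 + 128) - 935) = 1/(-276/161 - 935) = 1/(-276*1/161 - 935) = 1/(-12/7 - 935) = 1/(-6557/7) = -7/6557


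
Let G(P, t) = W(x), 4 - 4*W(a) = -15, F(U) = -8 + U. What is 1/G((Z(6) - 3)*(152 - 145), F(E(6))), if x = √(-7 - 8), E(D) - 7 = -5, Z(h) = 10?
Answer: 4/19 ≈ 0.21053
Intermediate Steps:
E(D) = 2 (E(D) = 7 - 5 = 2)
x = I*√15 (x = √(-15) = I*√15 ≈ 3.873*I)
W(a) = 19/4 (W(a) = 1 - ¼*(-15) = 1 + 15/4 = 19/4)
G(P, t) = 19/4
1/G((Z(6) - 3)*(152 - 145), F(E(6))) = 1/(19/4) = 4/19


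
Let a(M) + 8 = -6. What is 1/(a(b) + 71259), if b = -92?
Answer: 1/71245 ≈ 1.4036e-5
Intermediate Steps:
a(M) = -14 (a(M) = -8 - 6 = -14)
1/(a(b) + 71259) = 1/(-14 + 71259) = 1/71245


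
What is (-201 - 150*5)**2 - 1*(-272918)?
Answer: 1177319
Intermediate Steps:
(-201 - 150*5)**2 - 1*(-272918) = (-201 - 750)**2 + 272918 = (-951)**2 + 272918 = 904401 + 272918 = 1177319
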